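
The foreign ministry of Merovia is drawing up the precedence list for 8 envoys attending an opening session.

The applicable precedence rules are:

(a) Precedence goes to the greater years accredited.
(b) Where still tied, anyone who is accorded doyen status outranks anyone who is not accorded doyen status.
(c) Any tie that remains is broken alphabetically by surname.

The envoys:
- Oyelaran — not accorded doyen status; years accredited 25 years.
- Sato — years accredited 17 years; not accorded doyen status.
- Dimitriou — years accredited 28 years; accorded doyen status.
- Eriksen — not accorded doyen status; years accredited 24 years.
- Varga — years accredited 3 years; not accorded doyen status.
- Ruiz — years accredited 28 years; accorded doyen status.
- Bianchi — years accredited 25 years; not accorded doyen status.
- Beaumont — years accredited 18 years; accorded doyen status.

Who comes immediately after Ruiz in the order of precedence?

Bianchi

By years accredited (higher first): Dimitriou and Ruiz (both 28 years); then Bianchi and Oyelaran (both 25 years); then Eriksen (24 years); then Beaumont (18 years); then Sato (17 years); then Varga (3 years).
Dimitriou and Ruiz are each accorded doyen status, so the next rule applies.
Among Dimitriou and Ruiz, alphabetically by surname: Dimitriou before Ruiz.
Bianchi and Oyelaran are each not accorded doyen status, so the next rule applies.
Among Bianchi and Oyelaran, alphabetically by surname: Bianchi before Oyelaran.
Order: Dimitriou, Ruiz, Bianchi, Oyelaran, Eriksen, Beaumont, Sato, Varga.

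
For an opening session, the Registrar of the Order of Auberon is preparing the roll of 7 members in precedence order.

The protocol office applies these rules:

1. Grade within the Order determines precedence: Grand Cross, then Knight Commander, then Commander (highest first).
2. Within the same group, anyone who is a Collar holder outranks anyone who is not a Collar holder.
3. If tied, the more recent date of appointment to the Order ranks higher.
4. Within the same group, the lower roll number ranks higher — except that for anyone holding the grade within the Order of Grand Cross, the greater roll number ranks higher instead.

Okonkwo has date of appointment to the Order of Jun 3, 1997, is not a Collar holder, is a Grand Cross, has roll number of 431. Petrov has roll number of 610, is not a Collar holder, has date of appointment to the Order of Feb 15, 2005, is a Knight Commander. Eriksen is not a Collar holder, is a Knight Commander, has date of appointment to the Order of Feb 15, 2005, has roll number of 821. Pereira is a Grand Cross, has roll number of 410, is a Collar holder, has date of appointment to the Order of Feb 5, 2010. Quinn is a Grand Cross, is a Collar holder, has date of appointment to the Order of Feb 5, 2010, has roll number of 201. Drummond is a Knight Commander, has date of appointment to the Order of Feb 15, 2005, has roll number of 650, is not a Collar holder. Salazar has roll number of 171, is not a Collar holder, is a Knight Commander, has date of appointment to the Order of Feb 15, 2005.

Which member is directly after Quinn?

Okonkwo

By grade within the Order: Pereira, Quinn and Okonkwo (Grand Cross); then Salazar, Petrov, Drummond and Eriksen (Knight Commander).
Among Pereira, Quinn and Okonkwo, a Collar holder before not a Collar holder: Pereira and Quinn (a Collar holder) before Okonkwo (not a Collar holder).
Pereira and Quinn both have date of appointment to the Order Feb 5, 2010, so the next rule applies.
Among Pereira and Quinn, by roll number (higher first) (reversed rule for this group): Pereira (410) before Quinn (201).
Salazar, Petrov, Drummond and Eriksen are each not a Collar holder, so the next rule applies.
Salazar, Petrov, Drummond and Eriksen all have date of appointment to the Order Feb 15, 2005, so the next rule applies.
Among Salazar, Petrov, Drummond and Eriksen, by roll number (lower first): Salazar (171) before Petrov (610) before Drummond (650) before Eriksen (821).
Order: Pereira, Quinn, Okonkwo, Salazar, Petrov, Drummond, Eriksen.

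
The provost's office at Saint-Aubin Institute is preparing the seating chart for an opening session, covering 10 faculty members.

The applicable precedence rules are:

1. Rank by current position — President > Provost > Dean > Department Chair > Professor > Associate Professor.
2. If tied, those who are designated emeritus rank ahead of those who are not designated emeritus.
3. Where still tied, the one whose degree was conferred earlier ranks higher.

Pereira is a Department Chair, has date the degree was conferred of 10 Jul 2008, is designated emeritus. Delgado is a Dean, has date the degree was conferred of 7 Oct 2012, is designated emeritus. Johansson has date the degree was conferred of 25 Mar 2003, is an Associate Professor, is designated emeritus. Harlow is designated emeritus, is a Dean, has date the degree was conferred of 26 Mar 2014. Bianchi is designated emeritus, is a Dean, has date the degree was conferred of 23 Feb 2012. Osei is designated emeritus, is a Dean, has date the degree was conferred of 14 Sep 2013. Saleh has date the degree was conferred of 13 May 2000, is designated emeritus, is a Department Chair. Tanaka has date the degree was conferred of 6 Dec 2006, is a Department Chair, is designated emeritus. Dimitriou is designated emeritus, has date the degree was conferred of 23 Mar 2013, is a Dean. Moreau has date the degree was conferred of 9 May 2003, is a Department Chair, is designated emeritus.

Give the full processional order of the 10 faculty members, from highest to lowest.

Bianchi, Delgado, Dimitriou, Osei, Harlow, Saleh, Moreau, Tanaka, Pereira, Johansson

By current position: Bianchi, Delgado, Dimitriou, Osei and Harlow (Dean); then Saleh, Moreau, Tanaka and Pereira (Department Chair); then Johansson (Associate Professor).
Bianchi, Delgado, Dimitriou, Osei and Harlow are each designated emeritus, so the next rule applies.
Among Bianchi, Delgado, Dimitriou, Osei and Harlow, by date the degree was conferred (earlier first): Bianchi (23 Feb 2012) before Delgado (7 Oct 2012) before Dimitriou (23 Mar 2013) before Osei (14 Sep 2013) before Harlow (26 Mar 2014).
Saleh, Moreau, Tanaka and Pereira are each designated emeritus, so the next rule applies.
Among Saleh, Moreau, Tanaka and Pereira, by date the degree was conferred (earlier first): Saleh (13 May 2000) before Moreau (9 May 2003) before Tanaka (6 Dec 2006) before Pereira (10 Jul 2008).
Full order: Bianchi, Delgado, Dimitriou, Osei, Harlow, Saleh, Moreau, Tanaka, Pereira, Johansson.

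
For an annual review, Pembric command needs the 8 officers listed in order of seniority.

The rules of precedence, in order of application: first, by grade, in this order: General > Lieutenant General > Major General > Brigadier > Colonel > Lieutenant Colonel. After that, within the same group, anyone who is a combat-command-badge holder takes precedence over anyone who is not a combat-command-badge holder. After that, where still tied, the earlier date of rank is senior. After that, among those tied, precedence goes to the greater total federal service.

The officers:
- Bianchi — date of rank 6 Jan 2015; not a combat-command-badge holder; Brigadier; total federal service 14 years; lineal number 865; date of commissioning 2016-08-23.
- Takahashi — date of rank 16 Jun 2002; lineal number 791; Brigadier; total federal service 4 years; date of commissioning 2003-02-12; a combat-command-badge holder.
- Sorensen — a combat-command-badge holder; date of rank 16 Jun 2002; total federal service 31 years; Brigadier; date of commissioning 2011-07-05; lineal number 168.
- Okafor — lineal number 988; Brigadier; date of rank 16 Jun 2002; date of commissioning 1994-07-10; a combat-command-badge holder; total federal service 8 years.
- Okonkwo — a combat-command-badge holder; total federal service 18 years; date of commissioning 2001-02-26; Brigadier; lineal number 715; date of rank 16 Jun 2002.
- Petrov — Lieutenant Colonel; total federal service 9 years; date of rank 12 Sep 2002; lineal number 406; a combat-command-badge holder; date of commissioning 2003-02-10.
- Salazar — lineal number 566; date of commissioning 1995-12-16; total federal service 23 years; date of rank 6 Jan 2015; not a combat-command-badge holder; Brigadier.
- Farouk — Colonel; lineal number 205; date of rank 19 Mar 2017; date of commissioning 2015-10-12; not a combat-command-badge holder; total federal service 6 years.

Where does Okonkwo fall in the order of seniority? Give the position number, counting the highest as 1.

2

By grade: Sorensen, Okonkwo, Okafor, Takahashi, Salazar and Bianchi (Brigadier); then Farouk (Colonel); then Petrov (Lieutenant Colonel).
Among Sorensen, Okonkwo, Okafor, Takahashi, Salazar and Bianchi, a combat-command-badge holder before not a combat-command-badge holder: Sorensen, Okonkwo, Okafor and Takahashi (a combat-command-badge holder) before Salazar and Bianchi (not a combat-command-badge holder).
Sorensen, Okonkwo, Okafor and Takahashi all have date of rank 16 Jun 2002, so the next rule applies.
Among Sorensen, Okonkwo, Okafor and Takahashi, by total federal service (higher first): Sorensen (31 years) before Okonkwo (18 years) before Okafor (8 years) before Takahashi (4 years).
Salazar and Bianchi both have date of rank 6 Jan 2015, so the next rule applies.
Among Salazar and Bianchi, by total federal service (higher first): Salazar (23 years) before Bianchi (14 years).
Order: Sorensen, Okonkwo, Okafor, Takahashi, Salazar, Bianchi, Farouk, Petrov. So position 2.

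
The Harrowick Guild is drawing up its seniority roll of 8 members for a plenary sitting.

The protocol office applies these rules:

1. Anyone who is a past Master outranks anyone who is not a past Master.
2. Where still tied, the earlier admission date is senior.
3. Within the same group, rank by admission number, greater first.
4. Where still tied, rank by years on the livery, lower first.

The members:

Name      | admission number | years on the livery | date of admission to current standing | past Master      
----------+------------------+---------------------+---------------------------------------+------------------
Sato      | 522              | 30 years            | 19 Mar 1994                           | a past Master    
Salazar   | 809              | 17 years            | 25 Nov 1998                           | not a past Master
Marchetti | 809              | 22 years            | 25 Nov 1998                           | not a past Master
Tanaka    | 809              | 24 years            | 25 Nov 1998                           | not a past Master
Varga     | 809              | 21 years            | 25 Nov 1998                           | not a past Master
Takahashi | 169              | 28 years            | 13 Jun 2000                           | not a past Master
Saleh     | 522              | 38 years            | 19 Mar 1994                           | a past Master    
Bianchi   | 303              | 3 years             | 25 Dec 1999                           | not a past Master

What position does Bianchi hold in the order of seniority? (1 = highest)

7

By the first rule: Sato and Saleh (both a past Master); then Salazar, Varga, Marchetti, Tanaka, Bianchi and Takahashi (each not a past Master).
Sato and Saleh both have date of admission to current standing 19 Mar 1994, so the next rule applies.
Sato and Saleh both have admission number 522, so the next rule applies.
Among Sato and Saleh, by years on the livery (lower first): Sato (30 years) before Saleh (38 years).
Among Salazar, Varga, Marchetti, Tanaka, Bianchi and Takahashi, by date of admission to current standing (earlier first): Salazar, Varga, Marchetti and Tanaka (25 Nov 1998) before Bianchi (25 Dec 1999) before Takahashi (13 Jun 2000).
Salazar, Varga, Marchetti and Tanaka all have admission number 809, so the next rule applies.
Among Salazar, Varga, Marchetti and Tanaka, by years on the livery (lower first): Salazar (17 years) before Varga (21 years) before Marchetti (22 years) before Tanaka (24 years).
Order: Sato, Saleh, Salazar, Varga, Marchetti, Tanaka, Bianchi, Takahashi. So position 7.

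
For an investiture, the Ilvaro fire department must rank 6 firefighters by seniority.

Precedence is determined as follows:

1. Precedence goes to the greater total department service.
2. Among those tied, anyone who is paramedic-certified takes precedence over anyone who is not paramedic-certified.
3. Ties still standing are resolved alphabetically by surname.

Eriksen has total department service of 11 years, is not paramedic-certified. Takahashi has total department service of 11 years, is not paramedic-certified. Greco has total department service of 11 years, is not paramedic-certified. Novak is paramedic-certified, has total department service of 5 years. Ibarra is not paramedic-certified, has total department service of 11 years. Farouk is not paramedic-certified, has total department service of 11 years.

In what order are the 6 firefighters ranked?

By total department service (higher first): Eriksen, Farouk, Greco, Ibarra and Takahashi (each 11 years); then Novak (5 years).
Eriksen, Farouk, Greco, Ibarra and Takahashi are each not paramedic-certified, so the next rule applies.
Among Eriksen, Farouk, Greco, Ibarra and Takahashi, alphabetically by surname: Eriksen before Farouk before Greco before Ibarra before Takahashi.
Full order: Eriksen, Farouk, Greco, Ibarra, Takahashi, Novak.

Eriksen, Farouk, Greco, Ibarra, Takahashi, Novak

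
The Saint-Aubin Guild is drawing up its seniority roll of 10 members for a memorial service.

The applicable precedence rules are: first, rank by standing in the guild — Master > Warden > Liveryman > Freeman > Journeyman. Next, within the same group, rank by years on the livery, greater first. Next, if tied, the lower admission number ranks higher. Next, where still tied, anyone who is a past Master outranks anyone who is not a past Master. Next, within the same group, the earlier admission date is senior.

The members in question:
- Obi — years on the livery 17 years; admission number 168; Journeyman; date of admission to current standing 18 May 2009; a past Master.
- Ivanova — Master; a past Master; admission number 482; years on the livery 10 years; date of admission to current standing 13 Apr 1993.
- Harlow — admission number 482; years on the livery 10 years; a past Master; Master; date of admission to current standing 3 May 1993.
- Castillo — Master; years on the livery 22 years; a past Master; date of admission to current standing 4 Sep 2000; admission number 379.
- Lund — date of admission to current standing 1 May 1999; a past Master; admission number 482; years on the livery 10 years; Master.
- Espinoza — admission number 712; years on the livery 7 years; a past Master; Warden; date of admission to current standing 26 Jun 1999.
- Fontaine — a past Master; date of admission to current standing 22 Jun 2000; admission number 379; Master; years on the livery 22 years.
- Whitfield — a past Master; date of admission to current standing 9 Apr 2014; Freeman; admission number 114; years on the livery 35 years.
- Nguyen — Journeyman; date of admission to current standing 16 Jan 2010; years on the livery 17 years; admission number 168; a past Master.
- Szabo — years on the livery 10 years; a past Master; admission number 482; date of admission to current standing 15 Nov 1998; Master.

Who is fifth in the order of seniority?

Szabo

By standing in the guild: Fontaine, Castillo, Ivanova, Harlow, Szabo and Lund (Master); then Espinoza (Warden); then Whitfield (Freeman); then Obi and Nguyen (Journeyman).
Among Fontaine, Castillo, Ivanova, Harlow, Szabo and Lund, by years on the livery (higher first): Fontaine and Castillo (22 years) before Ivanova, Harlow, Szabo and Lund (10 years).
Fontaine and Castillo both have admission number 379, so the next rule applies.
Fontaine and Castillo are each a past Master, so the next rule applies.
Among Fontaine and Castillo, by date of admission to current standing (earlier first): Fontaine (22 Jun 2000) before Castillo (4 Sep 2000).
Ivanova, Harlow, Szabo and Lund all have admission number 482, so the next rule applies.
Ivanova, Harlow, Szabo and Lund are each a past Master, so the next rule applies.
Among Ivanova, Harlow, Szabo and Lund, by date of admission to current standing (earlier first): Ivanova (13 Apr 1993) before Harlow (3 May 1993) before Szabo (15 Nov 1998) before Lund (1 May 1999).
Obi and Nguyen both have years on the livery 17 years, so the next rule applies.
Obi and Nguyen both have admission number 168, so the next rule applies.
Obi and Nguyen are each a past Master, so the next rule applies.
Among Obi and Nguyen, by date of admission to current standing (earlier first): Obi (18 May 2009) before Nguyen (16 Jan 2010).
Order: Fontaine, Castillo, Ivanova, Harlow, Szabo, Lund, Espinoza, Whitfield, Obi, Nguyen.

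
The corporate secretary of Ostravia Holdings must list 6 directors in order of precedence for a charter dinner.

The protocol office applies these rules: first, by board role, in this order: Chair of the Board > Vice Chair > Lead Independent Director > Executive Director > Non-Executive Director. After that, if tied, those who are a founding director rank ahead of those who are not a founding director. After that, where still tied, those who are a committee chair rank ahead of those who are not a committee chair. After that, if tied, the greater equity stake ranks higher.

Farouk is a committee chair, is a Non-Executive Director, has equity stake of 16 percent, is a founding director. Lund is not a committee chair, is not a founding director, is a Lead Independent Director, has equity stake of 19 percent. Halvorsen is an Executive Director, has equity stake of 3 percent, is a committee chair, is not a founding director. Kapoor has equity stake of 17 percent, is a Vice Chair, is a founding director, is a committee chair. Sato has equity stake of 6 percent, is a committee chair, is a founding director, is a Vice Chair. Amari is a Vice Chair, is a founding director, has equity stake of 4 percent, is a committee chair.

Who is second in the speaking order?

By board role: Kapoor, Sato and Amari (Vice Chair); then Lund (Lead Independent Director); then Halvorsen (Executive Director); then Farouk (Non-Executive Director).
Kapoor, Sato and Amari are each a founding director, so the next rule applies.
Kapoor, Sato and Amari are each a committee chair, so the next rule applies.
Among Kapoor, Sato and Amari, by equity stake (higher first): Kapoor (17 percent) before Sato (6 percent) before Amari (4 percent).
Order: Kapoor, Sato, Amari, Lund, Halvorsen, Farouk.

Sato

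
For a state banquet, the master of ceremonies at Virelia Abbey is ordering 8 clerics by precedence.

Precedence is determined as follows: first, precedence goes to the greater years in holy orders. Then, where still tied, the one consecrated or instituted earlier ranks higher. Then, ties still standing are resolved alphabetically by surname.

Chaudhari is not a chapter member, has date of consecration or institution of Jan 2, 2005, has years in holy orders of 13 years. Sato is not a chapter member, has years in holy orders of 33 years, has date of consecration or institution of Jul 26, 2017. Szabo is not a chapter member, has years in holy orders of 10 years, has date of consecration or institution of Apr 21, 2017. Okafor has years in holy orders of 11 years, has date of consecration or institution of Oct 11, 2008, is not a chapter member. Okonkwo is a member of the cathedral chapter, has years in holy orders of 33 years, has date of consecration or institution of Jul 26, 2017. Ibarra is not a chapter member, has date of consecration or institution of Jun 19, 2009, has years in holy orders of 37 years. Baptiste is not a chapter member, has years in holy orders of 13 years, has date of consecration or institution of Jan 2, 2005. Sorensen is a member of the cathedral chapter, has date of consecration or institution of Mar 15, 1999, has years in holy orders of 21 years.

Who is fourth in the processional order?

By years in holy orders (higher first): Ibarra (37 years); then Okonkwo and Sato (both 33 years); then Sorensen (21 years); then Baptiste and Chaudhari (both 13 years); then Okafor (11 years); then Szabo (10 years).
Okonkwo and Sato both have date of consecration or institution Jul 26, 2017, so the next rule applies.
Among Okonkwo and Sato, alphabetically by surname: Okonkwo before Sato.
Baptiste and Chaudhari both have date of consecration or institution Jan 2, 2005, so the next rule applies.
Among Baptiste and Chaudhari, alphabetically by surname: Baptiste before Chaudhari.
Order: Ibarra, Okonkwo, Sato, Sorensen, Baptiste, Chaudhari, Okafor, Szabo.

Sorensen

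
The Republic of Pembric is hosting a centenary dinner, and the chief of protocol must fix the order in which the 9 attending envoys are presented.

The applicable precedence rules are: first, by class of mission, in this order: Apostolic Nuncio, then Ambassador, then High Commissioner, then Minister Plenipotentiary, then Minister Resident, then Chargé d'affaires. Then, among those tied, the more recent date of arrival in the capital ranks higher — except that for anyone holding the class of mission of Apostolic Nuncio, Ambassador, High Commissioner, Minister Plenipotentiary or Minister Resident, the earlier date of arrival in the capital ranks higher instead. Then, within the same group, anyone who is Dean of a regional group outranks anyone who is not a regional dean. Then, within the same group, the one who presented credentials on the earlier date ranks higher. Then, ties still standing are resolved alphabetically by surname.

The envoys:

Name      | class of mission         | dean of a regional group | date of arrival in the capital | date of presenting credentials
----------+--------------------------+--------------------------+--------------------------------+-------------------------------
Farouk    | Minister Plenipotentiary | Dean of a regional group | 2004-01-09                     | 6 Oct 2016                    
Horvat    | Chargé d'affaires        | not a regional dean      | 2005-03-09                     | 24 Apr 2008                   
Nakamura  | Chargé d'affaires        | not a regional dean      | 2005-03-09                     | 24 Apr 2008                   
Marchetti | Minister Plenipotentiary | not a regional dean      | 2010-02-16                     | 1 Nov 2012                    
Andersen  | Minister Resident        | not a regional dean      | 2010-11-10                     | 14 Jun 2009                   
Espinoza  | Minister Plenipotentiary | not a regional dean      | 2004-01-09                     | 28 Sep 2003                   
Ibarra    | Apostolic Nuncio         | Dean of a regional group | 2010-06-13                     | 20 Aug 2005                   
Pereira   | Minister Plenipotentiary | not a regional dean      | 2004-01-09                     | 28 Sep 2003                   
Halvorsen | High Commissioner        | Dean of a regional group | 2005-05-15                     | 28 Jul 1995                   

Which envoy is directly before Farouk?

Halvorsen

By class of mission: Ibarra (Apostolic Nuncio); then Halvorsen (High Commissioner); then Farouk, Espinoza, Pereira and Marchetti (Minister Plenipotentiary); then Andersen (Minister Resident); then Horvat and Nakamura (Chargé d'affaires).
Among Farouk, Espinoza, Pereira and Marchetti, by date of arrival in the capital (earlier first) (reversed rule for this group): Farouk, Espinoza and Pereira (2004-01-09) before Marchetti (2010-02-16).
Among Farouk, Espinoza and Pereira, Dean of a regional group before not a regional dean: Farouk (Dean of a regional group) before Espinoza and Pereira (not a regional dean).
Espinoza and Pereira both have date of presenting credentials 28 Sep 2003, so the next rule applies.
Among Espinoza and Pereira, alphabetically by surname: Espinoza before Pereira.
Horvat and Nakamura both have date of arrival in the capital 2005-03-09, so the next rule applies.
Horvat and Nakamura are each not a regional dean, so the next rule applies.
Horvat and Nakamura both have date of presenting credentials 24 Apr 2008, so the next rule applies.
Among Horvat and Nakamura, alphabetically by surname: Horvat before Nakamura.
Order: Ibarra, Halvorsen, Farouk, Espinoza, Pereira, Marchetti, Andersen, Horvat, Nakamura.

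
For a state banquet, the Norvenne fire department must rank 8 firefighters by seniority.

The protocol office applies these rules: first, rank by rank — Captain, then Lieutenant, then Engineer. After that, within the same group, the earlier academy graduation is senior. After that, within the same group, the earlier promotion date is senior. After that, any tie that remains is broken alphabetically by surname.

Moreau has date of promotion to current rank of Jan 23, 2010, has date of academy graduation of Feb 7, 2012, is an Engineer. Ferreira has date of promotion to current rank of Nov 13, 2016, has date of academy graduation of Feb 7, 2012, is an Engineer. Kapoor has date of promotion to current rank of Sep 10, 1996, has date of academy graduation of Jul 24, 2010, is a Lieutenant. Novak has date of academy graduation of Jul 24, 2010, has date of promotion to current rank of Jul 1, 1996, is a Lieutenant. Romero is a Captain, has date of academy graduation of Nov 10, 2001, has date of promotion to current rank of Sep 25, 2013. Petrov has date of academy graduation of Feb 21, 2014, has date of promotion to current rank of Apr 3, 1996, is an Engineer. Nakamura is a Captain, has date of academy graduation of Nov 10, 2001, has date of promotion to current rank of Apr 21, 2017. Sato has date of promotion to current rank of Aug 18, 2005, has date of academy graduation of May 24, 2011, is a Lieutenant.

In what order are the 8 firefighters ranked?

By rank: Romero and Nakamura (Captain); then Novak, Kapoor and Sato (Lieutenant); then Moreau, Ferreira and Petrov (Engineer).
Romero and Nakamura both have date of academy graduation Nov 10, 2001, so the next rule applies.
Among Romero and Nakamura, by date of promotion to current rank (earlier first): Romero (Sep 25, 2013) before Nakamura (Apr 21, 2017).
Among Novak, Kapoor and Sato, by date of academy graduation (earlier first): Novak and Kapoor (Jul 24, 2010) before Sato (May 24, 2011).
Among Novak and Kapoor, by date of promotion to current rank (earlier first): Novak (Jul 1, 1996) before Kapoor (Sep 10, 1996).
Among Moreau, Ferreira and Petrov, by date of academy graduation (earlier first): Moreau and Ferreira (Feb 7, 2012) before Petrov (Feb 21, 2014).
Among Moreau and Ferreira, by date of promotion to current rank (earlier first): Moreau (Jan 23, 2010) before Ferreira (Nov 13, 2016).
Full order: Romero, Nakamura, Novak, Kapoor, Sato, Moreau, Ferreira, Petrov.

Romero, Nakamura, Novak, Kapoor, Sato, Moreau, Ferreira, Petrov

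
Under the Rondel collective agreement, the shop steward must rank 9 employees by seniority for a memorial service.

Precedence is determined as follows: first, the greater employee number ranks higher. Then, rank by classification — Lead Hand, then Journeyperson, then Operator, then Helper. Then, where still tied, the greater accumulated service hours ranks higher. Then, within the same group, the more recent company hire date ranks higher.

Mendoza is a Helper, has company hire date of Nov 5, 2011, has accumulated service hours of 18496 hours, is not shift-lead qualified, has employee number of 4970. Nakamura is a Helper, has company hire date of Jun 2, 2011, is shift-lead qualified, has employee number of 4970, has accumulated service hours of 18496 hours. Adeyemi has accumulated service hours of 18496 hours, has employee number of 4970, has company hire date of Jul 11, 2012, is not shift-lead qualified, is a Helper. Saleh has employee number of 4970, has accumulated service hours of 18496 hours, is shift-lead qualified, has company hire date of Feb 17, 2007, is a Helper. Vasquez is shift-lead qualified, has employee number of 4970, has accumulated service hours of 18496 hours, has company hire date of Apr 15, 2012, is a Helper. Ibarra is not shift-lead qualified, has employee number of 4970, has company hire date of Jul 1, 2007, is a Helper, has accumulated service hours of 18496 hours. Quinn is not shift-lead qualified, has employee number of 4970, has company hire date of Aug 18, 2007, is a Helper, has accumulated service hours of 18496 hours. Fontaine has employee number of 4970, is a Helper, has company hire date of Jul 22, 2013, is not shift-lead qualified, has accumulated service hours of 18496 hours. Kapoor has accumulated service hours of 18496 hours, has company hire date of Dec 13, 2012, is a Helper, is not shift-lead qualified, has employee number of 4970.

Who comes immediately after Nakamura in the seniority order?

By employee number (higher first): Fontaine, Kapoor, Adeyemi, Vasquez, Mendoza, Nakamura, Quinn, Ibarra and Saleh (each 4970).
Fontaine, Kapoor, Adeyemi, Vasquez, Mendoza, Nakamura, Quinn, Ibarra and Saleh are each Helper, so the next rule applies.
Fontaine, Kapoor, Adeyemi, Vasquez, Mendoza, Nakamura, Quinn, Ibarra and Saleh all have accumulated service hours 18496 hours, so the next rule applies.
Among Fontaine, Kapoor, Adeyemi, Vasquez, Mendoza, Nakamura, Quinn, Ibarra and Saleh, by company hire date (later first): Fontaine (Jul 22, 2013) before Kapoor (Dec 13, 2012) before Adeyemi (Jul 11, 2012) before Vasquez (Apr 15, 2012) before Mendoza (Nov 5, 2011) before Nakamura (Jun 2, 2011) before Quinn (Aug 18, 2007) before Ibarra (Jul 1, 2007) before Saleh (Feb 17, 2007).
Order: Fontaine, Kapoor, Adeyemi, Vasquez, Mendoza, Nakamura, Quinn, Ibarra, Saleh.

Quinn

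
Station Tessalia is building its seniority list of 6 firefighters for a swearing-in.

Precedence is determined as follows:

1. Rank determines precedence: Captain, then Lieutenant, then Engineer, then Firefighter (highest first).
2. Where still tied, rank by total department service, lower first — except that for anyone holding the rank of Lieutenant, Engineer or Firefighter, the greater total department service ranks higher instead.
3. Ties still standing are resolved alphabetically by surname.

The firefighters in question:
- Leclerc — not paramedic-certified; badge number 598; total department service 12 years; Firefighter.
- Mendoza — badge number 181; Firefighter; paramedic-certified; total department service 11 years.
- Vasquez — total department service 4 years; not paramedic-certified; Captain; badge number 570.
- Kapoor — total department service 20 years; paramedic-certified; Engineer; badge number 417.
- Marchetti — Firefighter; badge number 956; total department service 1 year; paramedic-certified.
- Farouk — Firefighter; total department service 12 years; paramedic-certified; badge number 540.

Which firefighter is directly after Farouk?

By rank: Vasquez (Captain); then Kapoor (Engineer); then Farouk, Leclerc, Mendoza and Marchetti (Firefighter).
Among Farouk, Leclerc, Mendoza and Marchetti, by total department service (higher first) (reversed rule for this group): Farouk and Leclerc (12 years) before Mendoza (11 years) before Marchetti (1 year).
Among Farouk and Leclerc, alphabetically by surname: Farouk before Leclerc.
Order: Vasquez, Kapoor, Farouk, Leclerc, Mendoza, Marchetti.

Leclerc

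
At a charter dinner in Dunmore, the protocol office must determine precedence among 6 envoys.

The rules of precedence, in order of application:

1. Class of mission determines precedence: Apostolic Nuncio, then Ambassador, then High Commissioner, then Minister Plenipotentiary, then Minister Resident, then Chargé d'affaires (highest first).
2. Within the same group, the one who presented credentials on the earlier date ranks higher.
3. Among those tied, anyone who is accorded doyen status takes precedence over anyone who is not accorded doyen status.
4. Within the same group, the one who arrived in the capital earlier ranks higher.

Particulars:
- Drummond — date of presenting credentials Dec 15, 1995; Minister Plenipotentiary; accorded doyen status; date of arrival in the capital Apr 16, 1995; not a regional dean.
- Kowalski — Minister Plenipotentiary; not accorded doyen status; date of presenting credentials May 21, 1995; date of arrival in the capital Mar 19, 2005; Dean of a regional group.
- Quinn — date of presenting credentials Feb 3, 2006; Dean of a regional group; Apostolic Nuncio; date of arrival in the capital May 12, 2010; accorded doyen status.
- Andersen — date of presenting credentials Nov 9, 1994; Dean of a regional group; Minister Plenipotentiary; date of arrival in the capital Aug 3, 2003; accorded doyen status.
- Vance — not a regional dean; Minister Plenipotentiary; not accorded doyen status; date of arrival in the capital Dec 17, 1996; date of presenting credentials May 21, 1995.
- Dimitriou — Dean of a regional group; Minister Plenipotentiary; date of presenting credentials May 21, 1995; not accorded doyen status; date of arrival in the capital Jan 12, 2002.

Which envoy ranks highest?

By class of mission: Quinn (Apostolic Nuncio); then Andersen, Vance, Dimitriou, Kowalski and Drummond (Minister Plenipotentiary).
Among Andersen, Vance, Dimitriou, Kowalski and Drummond, by date of presenting credentials (earlier first): Andersen (Nov 9, 1994) before Vance, Dimitriou and Kowalski (May 21, 1995) before Drummond (Dec 15, 1995).
Vance, Dimitriou and Kowalski are each not accorded doyen status, so the next rule applies.
Among Vance, Dimitriou and Kowalski, by date of arrival in the capital (earlier first): Vance (Dec 17, 1996) before Dimitriou (Jan 12, 2002) before Kowalski (Mar 19, 2005).
Order: Quinn, Andersen, Vance, Dimitriou, Kowalski, Drummond.

Quinn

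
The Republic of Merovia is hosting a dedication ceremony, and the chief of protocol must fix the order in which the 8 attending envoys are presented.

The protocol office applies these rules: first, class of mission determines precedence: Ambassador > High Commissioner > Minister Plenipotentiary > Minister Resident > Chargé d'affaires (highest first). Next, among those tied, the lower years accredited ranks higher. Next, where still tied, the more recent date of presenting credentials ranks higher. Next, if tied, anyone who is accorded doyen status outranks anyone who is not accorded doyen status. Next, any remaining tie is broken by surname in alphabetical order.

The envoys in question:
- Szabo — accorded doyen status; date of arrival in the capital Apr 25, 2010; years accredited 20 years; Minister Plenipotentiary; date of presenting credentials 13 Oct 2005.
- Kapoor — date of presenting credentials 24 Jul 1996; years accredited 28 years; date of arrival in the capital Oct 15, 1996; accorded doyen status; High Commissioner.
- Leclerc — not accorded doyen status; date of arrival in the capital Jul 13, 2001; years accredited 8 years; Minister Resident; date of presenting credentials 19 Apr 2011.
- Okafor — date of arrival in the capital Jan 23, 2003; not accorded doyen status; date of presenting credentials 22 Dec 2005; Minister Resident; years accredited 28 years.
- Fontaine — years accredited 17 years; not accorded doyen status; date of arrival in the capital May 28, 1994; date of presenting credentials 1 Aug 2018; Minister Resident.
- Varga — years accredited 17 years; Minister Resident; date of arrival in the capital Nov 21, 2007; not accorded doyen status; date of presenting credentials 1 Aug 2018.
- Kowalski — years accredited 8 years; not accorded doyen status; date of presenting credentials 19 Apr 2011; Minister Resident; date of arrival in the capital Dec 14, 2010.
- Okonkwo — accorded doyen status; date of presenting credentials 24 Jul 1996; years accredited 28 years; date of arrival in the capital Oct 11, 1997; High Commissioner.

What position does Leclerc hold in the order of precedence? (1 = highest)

By class of mission: Kapoor and Okonkwo (High Commissioner); then Szabo (Minister Plenipotentiary); then Kowalski, Leclerc, Fontaine, Varga and Okafor (Minister Resident).
Kapoor and Okonkwo both have years accredited 28 years, so the next rule applies.
Kapoor and Okonkwo both have date of presenting credentials 24 Jul 1996, so the next rule applies.
Kapoor and Okonkwo are each accorded doyen status, so the next rule applies.
Among Kapoor and Okonkwo, alphabetically by surname: Kapoor before Okonkwo.
Among Kowalski, Leclerc, Fontaine, Varga and Okafor, by years accredited (lower first): Kowalski and Leclerc (8 years) before Fontaine and Varga (17 years) before Okafor (28 years).
Kowalski and Leclerc both have date of presenting credentials 19 Apr 2011, so the next rule applies.
Kowalski and Leclerc are each not accorded doyen status, so the next rule applies.
Among Kowalski and Leclerc, alphabetically by surname: Kowalski before Leclerc.
Fontaine and Varga both have date of presenting credentials 1 Aug 2018, so the next rule applies.
Fontaine and Varga are each not accorded doyen status, so the next rule applies.
Among Fontaine and Varga, alphabetically by surname: Fontaine before Varga.
Order: Kapoor, Okonkwo, Szabo, Kowalski, Leclerc, Fontaine, Varga, Okafor. So position 5.

5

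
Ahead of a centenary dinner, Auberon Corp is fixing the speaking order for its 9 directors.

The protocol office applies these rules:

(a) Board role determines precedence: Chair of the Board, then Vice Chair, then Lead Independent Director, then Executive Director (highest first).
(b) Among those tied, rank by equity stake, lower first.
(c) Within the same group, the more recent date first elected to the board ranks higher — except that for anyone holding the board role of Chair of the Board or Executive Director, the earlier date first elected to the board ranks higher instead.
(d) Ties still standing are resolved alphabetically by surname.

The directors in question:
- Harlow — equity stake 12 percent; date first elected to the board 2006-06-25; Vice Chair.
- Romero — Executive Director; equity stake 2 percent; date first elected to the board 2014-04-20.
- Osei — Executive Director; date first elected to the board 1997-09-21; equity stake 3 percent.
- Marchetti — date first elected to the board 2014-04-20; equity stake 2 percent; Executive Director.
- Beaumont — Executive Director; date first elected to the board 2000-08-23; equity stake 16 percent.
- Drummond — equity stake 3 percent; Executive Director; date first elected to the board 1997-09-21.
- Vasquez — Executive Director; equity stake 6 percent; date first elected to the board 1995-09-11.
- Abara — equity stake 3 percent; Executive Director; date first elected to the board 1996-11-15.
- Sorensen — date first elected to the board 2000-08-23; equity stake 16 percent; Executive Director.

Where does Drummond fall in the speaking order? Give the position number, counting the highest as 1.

5

By board role: Harlow (Vice Chair); then Marchetti, Romero, Abara, Drummond, Osei, Vasquez, Beaumont and Sorensen (Executive Director).
Among Marchetti, Romero, Abara, Drummond, Osei, Vasquez, Beaumont and Sorensen, by equity stake (lower first): Marchetti and Romero (2 percent) before Abara, Drummond and Osei (3 percent) before Vasquez (6 percent) before Beaumont and Sorensen (16 percent).
Marchetti and Romero both have date first elected to the board 2014-04-20, so the next rule applies.
Among Marchetti and Romero, alphabetically by surname: Marchetti before Romero.
Among Abara, Drummond and Osei, by date first elected to the board (earlier first) (reversed rule for this group): Abara (1996-11-15) before Drummond and Osei (1997-09-21).
Among Drummond and Osei, alphabetically by surname: Drummond before Osei.
Beaumont and Sorensen both have date first elected to the board 2000-08-23, so the next rule applies.
Among Beaumont and Sorensen, alphabetically by surname: Beaumont before Sorensen.
Order: Harlow, Marchetti, Romero, Abara, Drummond, Osei, Vasquez, Beaumont, Sorensen. So position 5.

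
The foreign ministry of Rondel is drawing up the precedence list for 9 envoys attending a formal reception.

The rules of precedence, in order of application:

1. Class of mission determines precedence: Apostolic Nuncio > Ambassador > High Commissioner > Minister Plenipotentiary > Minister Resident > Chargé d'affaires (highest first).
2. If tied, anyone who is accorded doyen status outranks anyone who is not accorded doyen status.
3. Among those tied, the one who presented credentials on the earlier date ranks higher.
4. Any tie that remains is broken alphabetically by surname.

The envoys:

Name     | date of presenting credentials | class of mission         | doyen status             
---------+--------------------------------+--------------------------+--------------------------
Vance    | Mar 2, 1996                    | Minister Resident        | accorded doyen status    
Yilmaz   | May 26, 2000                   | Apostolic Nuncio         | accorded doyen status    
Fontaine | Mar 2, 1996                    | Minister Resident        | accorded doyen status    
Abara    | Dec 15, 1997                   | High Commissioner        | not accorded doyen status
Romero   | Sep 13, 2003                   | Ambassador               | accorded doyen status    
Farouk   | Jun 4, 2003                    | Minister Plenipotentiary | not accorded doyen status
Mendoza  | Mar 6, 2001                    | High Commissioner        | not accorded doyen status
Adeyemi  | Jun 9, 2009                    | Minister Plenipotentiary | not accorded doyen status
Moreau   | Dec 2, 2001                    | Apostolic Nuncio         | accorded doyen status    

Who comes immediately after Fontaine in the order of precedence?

By class of mission: Yilmaz and Moreau (Apostolic Nuncio); then Romero (Ambassador); then Abara and Mendoza (High Commissioner); then Farouk and Adeyemi (Minister Plenipotentiary); then Fontaine and Vance (Minister Resident).
Yilmaz and Moreau are each accorded doyen status, so the next rule applies.
Among Yilmaz and Moreau, by date of presenting credentials (earlier first): Yilmaz (May 26, 2000) before Moreau (Dec 2, 2001).
Abara and Mendoza are each not accorded doyen status, so the next rule applies.
Among Abara and Mendoza, by date of presenting credentials (earlier first): Abara (Dec 15, 1997) before Mendoza (Mar 6, 2001).
Farouk and Adeyemi are each not accorded doyen status, so the next rule applies.
Among Farouk and Adeyemi, by date of presenting credentials (earlier first): Farouk (Jun 4, 2003) before Adeyemi (Jun 9, 2009).
Fontaine and Vance are each accorded doyen status, so the next rule applies.
Fontaine and Vance both have date of presenting credentials Mar 2, 1996, so the next rule applies.
Among Fontaine and Vance, alphabetically by surname: Fontaine before Vance.
Order: Yilmaz, Moreau, Romero, Abara, Mendoza, Farouk, Adeyemi, Fontaine, Vance.

Vance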